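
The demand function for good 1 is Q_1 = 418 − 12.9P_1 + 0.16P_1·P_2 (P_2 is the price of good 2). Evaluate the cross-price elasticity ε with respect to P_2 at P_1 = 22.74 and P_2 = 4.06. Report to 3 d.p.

At P_1 = 22.74 and P_2 = 4.06: Q_1 = 139.426.
∂Q_1/∂P_2 = 0.16P_1 = 0.16(22.74) = 3.6384.
ε = (∂Q_1/∂P_2)(P_2/Q_1) = 3.6384 × (4.06/139.426) ≈ 0.106.

0.106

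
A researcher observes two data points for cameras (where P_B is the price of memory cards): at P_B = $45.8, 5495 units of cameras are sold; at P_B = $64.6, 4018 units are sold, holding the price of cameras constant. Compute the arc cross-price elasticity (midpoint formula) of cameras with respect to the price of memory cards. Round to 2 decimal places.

-0.91

ΔQ_A = 4018 − 5495 = -1477; ΔP_B = 64.6 − 45.8 = 18.8.
Midpoints: Q̄_A = 4756.5, P̄_B = 55.20.
ε = (ΔQ_A/Q̄_A)/(ΔP_B/P̄_B) = (-1477/4756.5)/(18.8/55.20) ≈ -0.91.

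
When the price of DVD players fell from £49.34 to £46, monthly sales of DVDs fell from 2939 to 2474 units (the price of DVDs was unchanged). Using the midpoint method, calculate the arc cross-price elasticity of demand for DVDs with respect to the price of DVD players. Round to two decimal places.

ΔQ_A = 2474 − 2939 = -465; ΔP_B = 46 − 49.34 = -3.34.
Midpoints: Q̄_A = 2706.5, P̄_B = 47.67.
ε = (ΔQ_A/Q̄_A)/(ΔP_B/P̄_B) = (-465/2706.5)/(-3.34/47.67) ≈ 2.45.
ε > 0: DVDs and DVD players are substitutes.

2.45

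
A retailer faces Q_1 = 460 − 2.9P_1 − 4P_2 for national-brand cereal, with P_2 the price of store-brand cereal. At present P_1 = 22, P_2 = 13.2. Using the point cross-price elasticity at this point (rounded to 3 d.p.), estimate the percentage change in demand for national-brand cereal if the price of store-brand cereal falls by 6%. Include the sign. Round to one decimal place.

At P_1 = 22, P_2 = 13.2: Q_1 = 343.4.
∂Q_1/∂P_2 = -4.
ε = (∂Q_1/∂P_2)(P_2/Q_1) = -4.0000 × 13.2/343.4 ≈ -0.154.
%ΔQ_1 ≈ ε × %ΔP_2 = -0.154 × (-6%) = 0.9%.

0.9%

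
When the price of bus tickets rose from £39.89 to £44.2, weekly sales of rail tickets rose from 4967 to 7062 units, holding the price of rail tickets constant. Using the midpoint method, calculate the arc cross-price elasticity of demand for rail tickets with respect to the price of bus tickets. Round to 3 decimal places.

3.398

ΔQ_A = 7062 − 4967 = 2095; ΔP_B = 44.2 − 39.89 = 4.31.
Midpoints: Q̄_A = 6014.5, P̄_B = 42.05.
ε = (ΔQ_A/Q̄_A)/(ΔP_B/P̄_B) = (2095/6014.5)/(4.31/42.05) ≈ 3.398.
ε > 0: rail tickets and bus tickets are substitutes.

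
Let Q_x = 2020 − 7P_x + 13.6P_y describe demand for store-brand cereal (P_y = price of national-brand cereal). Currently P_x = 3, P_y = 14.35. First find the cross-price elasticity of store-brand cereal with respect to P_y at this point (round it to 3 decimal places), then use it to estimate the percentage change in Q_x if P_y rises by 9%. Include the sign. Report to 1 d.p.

0.8%

At P_x = 3, P_y = 14.35: Q_x = 2194.16.
∂Q_x/∂P_y = 13.6.
ε = (∂Q_x/∂P_y)(P_y/Q_x) = 13.6000 × 14.35/2194.16 ≈ 0.089.
%ΔQ_x ≈ ε × %ΔP_y = 0.089 × (9%) = 0.8%.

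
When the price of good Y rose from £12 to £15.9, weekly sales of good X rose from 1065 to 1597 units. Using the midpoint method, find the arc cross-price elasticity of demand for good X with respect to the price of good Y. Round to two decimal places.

ΔQ_X = 1597 − 1065 = 532; ΔP_Y = 15.9 − 12 = 3.9.
Midpoints: Q̄_X = 1331.0, P̄_Y = 13.95.
ε = (ΔQ_X/Q̄_X)/(ΔP_Y/P̄_Y) = (532/1331.0)/(3.9/13.95) ≈ 1.43.
ε > 0: good X and good Y are substitutes.

1.43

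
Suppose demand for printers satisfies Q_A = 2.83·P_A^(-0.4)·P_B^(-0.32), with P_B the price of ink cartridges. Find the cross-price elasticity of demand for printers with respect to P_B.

-0.32

In a log-linear (constant-elasticity) demand function, the coefficient on the exponent of P_B is the cross-price elasticity.
ε = -0.32. Negative, so printers and ink cartridges are complements.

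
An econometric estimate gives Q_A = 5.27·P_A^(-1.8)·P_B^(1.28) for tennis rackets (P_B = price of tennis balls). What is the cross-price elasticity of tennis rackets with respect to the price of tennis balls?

In a log-linear (constant-elasticity) demand function, the coefficient on the exponent of P_B is the cross-price elasticity.
ε = 1.28. Positive, so tennis rackets and tennis balls are substitutes.

1.28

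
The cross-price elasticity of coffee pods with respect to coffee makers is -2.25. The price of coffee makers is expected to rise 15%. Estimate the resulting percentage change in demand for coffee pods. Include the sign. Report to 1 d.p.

%ΔQ ≈ ε × %ΔP of coffee makers = -2.25 × (15%) = -33.8%.

-33.8%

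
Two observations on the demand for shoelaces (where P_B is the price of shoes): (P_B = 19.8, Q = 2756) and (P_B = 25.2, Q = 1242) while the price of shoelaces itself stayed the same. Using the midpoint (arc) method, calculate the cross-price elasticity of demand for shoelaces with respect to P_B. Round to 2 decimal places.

ΔQ_A = 1242 − 2756 = -1514; ΔP_B = 25.2 − 19.8 = 5.4.
Midpoints: Q̄_A = 1999.0, P̄_B = 22.50.
ε = (ΔQ_A/Q̄_A)/(ΔP_B/P̄_B) = (-1514/1999.0)/(5.4/22.50) ≈ -3.16.

-3.16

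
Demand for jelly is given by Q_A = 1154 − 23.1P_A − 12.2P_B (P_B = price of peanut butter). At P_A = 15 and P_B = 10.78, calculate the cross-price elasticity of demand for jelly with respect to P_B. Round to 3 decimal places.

At P_A = 15 and P_B = 10.78: Q_A = 675.984.
∂Q_A/∂P_B = -12.2.
ε = (∂Q_A/∂P_B)(P_B/Q_A) = -12.2 × (10.78/675.984) ≈ -0.195.

-0.195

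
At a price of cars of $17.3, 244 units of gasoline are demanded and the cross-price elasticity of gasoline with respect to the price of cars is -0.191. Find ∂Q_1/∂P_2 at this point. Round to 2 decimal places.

-2.69

ε = (∂Q_1/∂P_2)·(P_2/Q_1) ⇒ ∂Q_1/∂P_2 = ε·Q_1/P_2 = -0.191 × 244/17.3 ≈ -2.69.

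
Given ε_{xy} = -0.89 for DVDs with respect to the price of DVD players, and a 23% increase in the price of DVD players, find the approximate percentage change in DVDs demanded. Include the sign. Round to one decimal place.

-20.5%

%ΔQ ≈ ε × %ΔP of DVD players = -0.89 × (23%) = -20.5%.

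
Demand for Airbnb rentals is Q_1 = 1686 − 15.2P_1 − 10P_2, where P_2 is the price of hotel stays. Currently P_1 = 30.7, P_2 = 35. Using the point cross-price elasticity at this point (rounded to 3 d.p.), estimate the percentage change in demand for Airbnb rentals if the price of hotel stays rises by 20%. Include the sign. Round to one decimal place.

At P_1 = 30.7, P_2 = 35: Q_1 = 869.36.
∂Q_1/∂P_2 = -10.
ε = (∂Q_1/∂P_2)(P_2/Q_1) = -10.0000 × 35/869.36 ≈ -0.403.
%ΔQ_1 ≈ ε × %ΔP_2 = -0.403 × (20%) = -8.1%.

-8.1%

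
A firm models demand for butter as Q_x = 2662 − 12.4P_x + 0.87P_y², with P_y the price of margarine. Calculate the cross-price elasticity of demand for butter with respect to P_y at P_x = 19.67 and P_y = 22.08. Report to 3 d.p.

At P_x = 19.67 and P_y = 22.08: Q_x = 2842.240.
∂Q_x/∂P_y = 1.74P_y = 1.74(22.08) = 38.4192.
ε = (∂Q_x/∂P_y)(P_y/Q_x) = 38.4192 × (22.08/2842.240) ≈ 0.298.
ε > 0: substitutes.

0.298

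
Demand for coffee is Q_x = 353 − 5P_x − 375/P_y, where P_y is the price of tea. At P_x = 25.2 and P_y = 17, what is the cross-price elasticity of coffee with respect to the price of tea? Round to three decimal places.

At P_x = 25.2 and P_y = 17: Q_x = 204.941.
∂Q_x/∂P_y = 375/P_y² = 1.2976.
ε = (∂Q_x/∂P_y)(P_y/Q_x) = 1.2976 × (17/204.941) ≈ 0.108.
ε > 0: substitutes.

0.108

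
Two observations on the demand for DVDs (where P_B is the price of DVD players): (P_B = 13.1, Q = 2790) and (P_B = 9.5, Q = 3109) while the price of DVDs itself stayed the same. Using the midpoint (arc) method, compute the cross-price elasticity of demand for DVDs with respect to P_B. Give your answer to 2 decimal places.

ΔQ_A = 3109 − 2790 = 319; ΔP_B = 9.5 − 13.1 = -3.6.
Midpoints: Q̄_A = 2949.5, P̄_B = 11.30.
ε = (ΔQ_A/Q̄_A)/(ΔP_B/P̄_B) = (319/2949.5)/(-3.6/11.30) ≈ -0.34.
ε < 0: DVDs and DVD players are complements.

-0.34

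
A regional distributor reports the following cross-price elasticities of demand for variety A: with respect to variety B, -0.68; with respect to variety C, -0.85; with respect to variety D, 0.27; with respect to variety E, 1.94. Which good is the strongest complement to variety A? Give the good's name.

variety C

Complements have ε < 0. The most negative value is -0.85 (variety C).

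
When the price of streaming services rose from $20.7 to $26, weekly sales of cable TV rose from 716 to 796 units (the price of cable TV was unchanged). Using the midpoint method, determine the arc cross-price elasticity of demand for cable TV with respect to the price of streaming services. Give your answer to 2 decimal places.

0.47

ΔQ_A = 796 − 716 = 80; ΔP_B = 26 − 20.7 = 5.3.
Midpoints: Q̄_A = 756.0, P̄_B = 23.35.
ε = (ΔQ_A/Q̄_A)/(ΔP_B/P̄_B) = (80/756.0)/(5.3/23.35) ≈ 0.47.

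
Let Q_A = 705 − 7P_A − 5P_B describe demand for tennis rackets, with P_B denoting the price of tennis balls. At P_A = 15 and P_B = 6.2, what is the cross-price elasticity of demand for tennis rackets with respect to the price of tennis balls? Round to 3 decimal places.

At P_A = 15 and P_B = 6.2: Q_A = 569.
∂Q_A/∂P_B = -5.
ε = (∂Q_A/∂P_B)(P_B/Q_A) = -5 × (6.2/569) ≈ -0.054.
Since ε < 0, tennis rackets and tennis balls are complements.

-0.054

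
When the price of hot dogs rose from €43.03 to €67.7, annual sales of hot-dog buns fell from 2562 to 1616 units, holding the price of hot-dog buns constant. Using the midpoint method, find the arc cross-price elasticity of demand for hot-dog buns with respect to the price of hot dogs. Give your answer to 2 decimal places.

ΔQ_A = 1616 − 2562 = -946; ΔP_B = 67.7 − 43.03 = 24.67.
Midpoints: Q̄_A = 2089.0, P̄_B = 55.37.
ε = (ΔQ_A/Q̄_A)/(ΔP_B/P̄_B) = (-946/2089.0)/(24.67/55.37) ≈ -1.02.
ε < 0: hot-dog buns and hot dogs are complements.

-1.02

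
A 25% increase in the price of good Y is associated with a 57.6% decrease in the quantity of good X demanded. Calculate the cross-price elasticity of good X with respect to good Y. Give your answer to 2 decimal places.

ε = (%ΔQ of good X) / (%ΔP of good Y) = (-57.6%) / (25%) ≈ -2.30.

-2.30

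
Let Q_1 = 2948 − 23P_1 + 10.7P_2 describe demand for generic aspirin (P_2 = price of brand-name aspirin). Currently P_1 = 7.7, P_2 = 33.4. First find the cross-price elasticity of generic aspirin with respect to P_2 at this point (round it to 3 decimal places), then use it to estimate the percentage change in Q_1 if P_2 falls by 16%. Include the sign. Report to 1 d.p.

At P_1 = 7.7, P_2 = 33.4: Q_1 = 3128.28.
∂Q_1/∂P_2 = 10.7.
ε = (∂Q_1/∂P_2)(P_2/Q_1) = 10.7000 × 33.4/3128.28 ≈ 0.114.
%ΔQ_1 ≈ ε × %ΔP_2 = 0.114 × (-16%) = -1.8%.

-1.8%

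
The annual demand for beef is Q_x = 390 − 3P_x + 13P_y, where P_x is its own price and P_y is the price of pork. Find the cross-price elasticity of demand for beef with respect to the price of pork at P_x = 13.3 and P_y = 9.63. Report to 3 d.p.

At P_x = 13.3 and P_y = 9.63: Q_x = 475.29.
∂Q_x/∂P_y = 13.
ε = (∂Q_x/∂P_y)(P_y/Q_x) = 13 × (9.63/475.29) ≈ 0.263.
Since ε > 0, beef and pork are substitutes.

0.263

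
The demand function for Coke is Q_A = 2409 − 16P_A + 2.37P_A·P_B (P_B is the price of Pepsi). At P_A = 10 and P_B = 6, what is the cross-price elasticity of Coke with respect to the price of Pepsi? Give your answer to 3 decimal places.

At P_A = 10 and P_B = 6: Q_A = 2391.2.
∂Q_A/∂P_B = 2.37P_A = 2.37(10) = 23.7000.
ε = (∂Q_A/∂P_B)(P_B/Q_A) = 23.7000 × (6/2391.2) ≈ 0.059.

0.059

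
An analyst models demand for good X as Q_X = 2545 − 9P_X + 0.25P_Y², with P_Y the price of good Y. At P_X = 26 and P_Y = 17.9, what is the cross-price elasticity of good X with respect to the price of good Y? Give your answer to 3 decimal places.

At P_X = 26 and P_Y = 17.9: Q_X = 2391.102.
∂Q_X/∂P_Y = 0.5P_Y = 0.5(17.9) = 8.9500.
ε = (∂Q_X/∂P_Y)(P_Y/Q_X) = 8.9500 × (17.9/2391.102) ≈ 0.067.

0.067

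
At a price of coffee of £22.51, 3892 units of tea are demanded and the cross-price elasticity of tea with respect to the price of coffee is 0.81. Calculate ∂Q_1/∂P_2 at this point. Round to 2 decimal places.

ε = (∂Q_1/∂P_2)·(P_2/Q_1) ⇒ ∂Q_1/∂P_2 = ε·Q_1/P_2 = 0.81 × 3892/22.51 ≈ 140.05.

140.05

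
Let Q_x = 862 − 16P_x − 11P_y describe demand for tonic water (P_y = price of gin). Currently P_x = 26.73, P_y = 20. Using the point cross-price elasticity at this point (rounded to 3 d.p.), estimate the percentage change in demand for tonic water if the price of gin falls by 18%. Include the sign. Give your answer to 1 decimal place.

At P_x = 26.73, P_y = 20: Q_x = 214.32.
∂Q_x/∂P_y = -11.
ε = (∂Q_x/∂P_y)(P_y/Q_x) = -11.0000 × 20/214.32 ≈ -1.027.
%ΔQ_x ≈ ε × %ΔP_y = -1.027 × (-18%) = 18.5%.

18.5%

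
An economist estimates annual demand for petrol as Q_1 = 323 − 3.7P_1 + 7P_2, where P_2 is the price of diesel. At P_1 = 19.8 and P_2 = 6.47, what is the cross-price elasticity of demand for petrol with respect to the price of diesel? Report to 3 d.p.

0.154

At P_1 = 19.8 and P_2 = 6.47: Q_1 = 295.03.
∂Q_1/∂P_2 = 7.
ε = (∂Q_1/∂P_2)(P_2/Q_1) = 7 × (6.47/295.03) ≈ 0.154.
Since ε > 0, petrol and diesel are substitutes.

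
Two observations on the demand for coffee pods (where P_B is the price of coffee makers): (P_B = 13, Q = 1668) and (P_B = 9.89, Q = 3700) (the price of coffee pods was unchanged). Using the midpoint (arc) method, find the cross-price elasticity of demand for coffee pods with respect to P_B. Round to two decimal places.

ΔQ_A = 3700 − 1668 = 2032; ΔP_B = 9.89 − 13 = -3.11.
Midpoints: Q̄_A = 2684.0, P̄_B = 11.45.
ε = (ΔQ_A/Q̄_A)/(ΔP_B/P̄_B) = (2032/2684.0)/(-3.11/11.45) ≈ -2.79.
ε < 0: coffee pods and coffee makers are complements.

-2.79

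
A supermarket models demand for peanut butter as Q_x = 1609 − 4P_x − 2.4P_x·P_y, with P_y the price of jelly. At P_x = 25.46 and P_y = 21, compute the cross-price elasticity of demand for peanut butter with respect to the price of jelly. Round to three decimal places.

-5.729

At P_x = 25.46 and P_y = 21: Q_x = 223.976.
∂Q_x/∂P_y = -2.4P_x = -2.4(25.46) = -61.1040.
ε = (∂Q_x/∂P_y)(P_y/Q_x) = -61.1040 × (21/223.976) ≈ -5.729.
ε < 0: complements.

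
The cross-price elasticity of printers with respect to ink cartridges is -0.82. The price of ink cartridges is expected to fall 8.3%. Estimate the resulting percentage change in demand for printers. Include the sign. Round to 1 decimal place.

6.8%

%ΔQ ≈ ε × %ΔP of ink cartridges = -0.82 × (-8.3%) = 6.8%.
Demand for printers rises by about 6.8%.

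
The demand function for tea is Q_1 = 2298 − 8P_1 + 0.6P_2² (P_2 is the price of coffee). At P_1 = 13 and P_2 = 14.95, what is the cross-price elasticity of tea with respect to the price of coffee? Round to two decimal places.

At P_1 = 13 and P_2 = 14.95: Q_1 = 2328.101.
∂Q_1/∂P_2 = 1.2P_2 = 1.2(14.95) = 17.9400.
ε = (∂Q_1/∂P_2)(P_2/Q_1) = 17.9400 × (14.95/2328.101) ≈ 0.12.
ε > 0: substitutes.

0.12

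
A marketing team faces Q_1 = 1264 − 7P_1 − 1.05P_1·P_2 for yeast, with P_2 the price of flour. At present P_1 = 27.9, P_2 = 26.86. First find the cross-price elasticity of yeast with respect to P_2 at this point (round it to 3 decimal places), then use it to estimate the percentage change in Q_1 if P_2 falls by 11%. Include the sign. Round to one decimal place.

30.7%

At P_1 = 27.9, P_2 = 26.86: Q_1 = 281.836.
∂Q_1/∂P_2 = -1.05P_1 = -29.2950.
ε = (∂Q_1/∂P_2)(P_2/Q_1) = -29.2950 × 26.86/281.836 ≈ -2.792.
%ΔQ_1 ≈ ε × %ΔP_2 = -2.792 × (-11%) = 30.7%.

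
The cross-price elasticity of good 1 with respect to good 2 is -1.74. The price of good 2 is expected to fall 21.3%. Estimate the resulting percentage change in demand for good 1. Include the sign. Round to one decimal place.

%ΔQ ≈ ε × %ΔP of good 2 = -1.74 × (-21.3%) = 37.1%.

37.1%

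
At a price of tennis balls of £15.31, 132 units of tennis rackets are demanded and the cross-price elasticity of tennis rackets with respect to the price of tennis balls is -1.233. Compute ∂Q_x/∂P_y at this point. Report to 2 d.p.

-10.63

ε = (∂Q_x/∂P_y)·(P_y/Q_x) ⇒ ∂Q_x/∂P_y = ε·Q_x/P_y = -1.233 × 132/15.31 ≈ -10.63.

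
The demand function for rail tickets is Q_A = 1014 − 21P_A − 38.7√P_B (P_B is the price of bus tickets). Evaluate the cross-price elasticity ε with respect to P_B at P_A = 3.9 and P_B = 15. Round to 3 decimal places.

-0.096

At P_A = 3.9 and P_B = 15: Q_A = 782.216.
∂Q_A/∂P_B = -38.7/(2√P_B) = -38.7/(2√15) = -4.9961.
ε = (∂Q_A/∂P_B)(P_B/Q_A) = -4.9961 × (15/782.216) ≈ -0.096.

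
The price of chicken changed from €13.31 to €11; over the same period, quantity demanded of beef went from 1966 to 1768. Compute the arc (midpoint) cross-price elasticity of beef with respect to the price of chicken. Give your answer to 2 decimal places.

ΔQ_A = 1768 − 1966 = -198; ΔP_B = 11 − 13.31 = -2.31.
Midpoints: Q̄_A = 1867.0, P̄_B = 12.16.
ε = (ΔQ_A/Q̄_A)/(ΔP_B/P̄_B) = (-198/1867.0)/(-2.31/12.16) ≈ 0.56.

0.56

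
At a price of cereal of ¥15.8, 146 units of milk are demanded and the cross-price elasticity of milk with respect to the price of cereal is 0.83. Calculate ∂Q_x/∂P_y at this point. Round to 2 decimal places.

7.67

ε = (∂Q_x/∂P_y)·(P_y/Q_x) ⇒ ∂Q_x/∂P_y = ε·Q_x/P_y = 0.83 × 146/15.8 ≈ 7.67.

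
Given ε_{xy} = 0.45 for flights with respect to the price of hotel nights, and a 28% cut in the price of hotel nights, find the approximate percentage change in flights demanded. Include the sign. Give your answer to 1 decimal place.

%ΔQ ≈ ε × %ΔP of hotel nights = 0.45 × (-28%) = -12.6%.

-12.6%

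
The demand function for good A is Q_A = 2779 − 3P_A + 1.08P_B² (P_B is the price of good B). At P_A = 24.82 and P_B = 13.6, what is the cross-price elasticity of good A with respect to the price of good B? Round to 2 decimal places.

At P_A = 24.82 and P_B = 13.6: Q_A = 2904.297.
∂Q_A/∂P_B = 2.16P_B = 2.16(13.6) = 29.3760.
ε = (∂Q_A/∂P_B)(P_B/Q_A) = 29.3760 × (13.6/2904.297) ≈ 0.14.

0.14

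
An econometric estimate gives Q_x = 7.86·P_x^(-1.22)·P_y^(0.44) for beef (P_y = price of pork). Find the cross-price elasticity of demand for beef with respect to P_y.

0.44

In a log-linear (constant-elasticity) demand function, the coefficient on the exponent of P_y is the cross-price elasticity.
ε = 0.44. Positive, so beef and pork are substitutes.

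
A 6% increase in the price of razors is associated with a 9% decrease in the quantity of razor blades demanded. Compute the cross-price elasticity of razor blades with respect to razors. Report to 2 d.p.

-1.50

ε = (%ΔQ of razor blades) / (%ΔP of razors) = (-9%) / (6%) ≈ -1.50.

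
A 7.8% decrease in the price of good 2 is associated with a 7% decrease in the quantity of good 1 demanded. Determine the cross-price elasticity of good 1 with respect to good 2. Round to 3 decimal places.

ε = (%ΔQ of good 1) / (%ΔP of good 2) = (-7%) / (-7.8%) ≈ 0.897.
Positive cross-price elasticity: substitutes.

0.897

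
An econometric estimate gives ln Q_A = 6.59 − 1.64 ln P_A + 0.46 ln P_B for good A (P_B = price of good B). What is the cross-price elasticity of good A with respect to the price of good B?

In a log-linear (constant-elasticity) demand function, the coefficient on ln P_B is the cross-price elasticity.
ε = 0.46. Positive, so good A and good B are substitutes.

0.46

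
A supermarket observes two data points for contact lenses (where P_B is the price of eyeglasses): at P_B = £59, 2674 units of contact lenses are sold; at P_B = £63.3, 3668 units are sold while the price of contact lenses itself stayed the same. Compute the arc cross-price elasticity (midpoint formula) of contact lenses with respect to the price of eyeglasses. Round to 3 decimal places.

ΔQ_A = 3668 − 2674 = 994; ΔP_B = 63.3 − 59 = 4.3.
Midpoints: Q̄_A = 3171.0, P̄_B = 61.15.
ε = (ΔQ_A/Q̄_A)/(ΔP_B/P̄_B) = (994/3171.0)/(4.3/61.15) ≈ 4.458.

4.458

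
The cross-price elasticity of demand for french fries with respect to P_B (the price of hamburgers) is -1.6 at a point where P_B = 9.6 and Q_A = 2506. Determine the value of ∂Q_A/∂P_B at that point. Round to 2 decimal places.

ε = (∂Q_A/∂P_B)·(P_B/Q_A) ⇒ ∂Q_A/∂P_B = ε·Q_A/P_B = -1.6 × 2506/9.6 ≈ -417.67.

-417.67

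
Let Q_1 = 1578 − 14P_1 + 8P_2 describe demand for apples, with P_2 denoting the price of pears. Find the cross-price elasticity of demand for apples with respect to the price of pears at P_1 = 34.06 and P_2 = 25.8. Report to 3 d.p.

At P_1 = 34.06 and P_2 = 25.8: Q_1 = 1307.56.
∂Q_1/∂P_2 = 8.
ε = (∂Q_1/∂P_2)(P_2/Q_1) = 8 × (25.8/1307.56) ≈ 0.158.

0.158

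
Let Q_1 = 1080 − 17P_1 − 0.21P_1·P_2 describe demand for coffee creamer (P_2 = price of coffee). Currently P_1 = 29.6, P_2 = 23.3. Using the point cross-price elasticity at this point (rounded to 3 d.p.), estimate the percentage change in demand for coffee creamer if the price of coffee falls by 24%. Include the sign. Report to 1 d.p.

At P_1 = 29.6, P_2 = 23.3: Q_1 = 431.967.
∂Q_1/∂P_2 = -0.21P_1 = -6.2160.
ε = (∂Q_1/∂P_2)(P_2/Q_1) = -6.2160 × 23.3/431.967 ≈ -0.335.
%ΔQ_1 ≈ ε × %ΔP_2 = -0.335 × (-24%) = 8.0%.

8.0%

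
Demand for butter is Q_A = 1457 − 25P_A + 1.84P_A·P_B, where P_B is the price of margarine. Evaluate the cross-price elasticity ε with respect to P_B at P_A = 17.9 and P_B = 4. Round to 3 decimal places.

At P_A = 17.9 and P_B = 4: Q_A = 1141.244.
∂Q_A/∂P_B = 1.84P_A = 1.84(17.9) = 32.9360.
ε = (∂Q_A/∂P_B)(P_B/Q_A) = 32.9360 × (4/1141.244) ≈ 0.115.

0.115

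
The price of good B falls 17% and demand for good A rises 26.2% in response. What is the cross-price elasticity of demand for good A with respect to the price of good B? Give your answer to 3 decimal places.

ε = (%ΔQ of good A) / (%ΔP of good B) = (26.2%) / (-17%) ≈ -1.541.
Negative cross-price elasticity: complements.

-1.541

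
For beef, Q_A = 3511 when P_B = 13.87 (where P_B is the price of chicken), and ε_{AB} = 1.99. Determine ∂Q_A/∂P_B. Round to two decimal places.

ε = (∂Q_A/∂P_B)·(P_B/Q_A) ⇒ ∂Q_A/∂P_B = ε·Q_A/P_B = 1.99 × 3511/13.87 ≈ 503.74.

503.74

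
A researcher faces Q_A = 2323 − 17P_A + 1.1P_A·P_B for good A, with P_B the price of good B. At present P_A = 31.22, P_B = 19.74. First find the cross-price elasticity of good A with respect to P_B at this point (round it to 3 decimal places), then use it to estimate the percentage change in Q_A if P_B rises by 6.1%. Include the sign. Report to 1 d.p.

1.7%

At P_A = 31.22, P_B = 19.74: Q_A = 2470.171.
∂Q_A/∂P_B = 1.1P_A = 34.3420.
ε = (∂Q_A/∂P_B)(P_B/Q_A) = 34.3420 × 19.74/2470.171 ≈ 0.274.
%ΔQ_A ≈ ε × %ΔP_B = 0.274 × (6.1%) = 1.7%.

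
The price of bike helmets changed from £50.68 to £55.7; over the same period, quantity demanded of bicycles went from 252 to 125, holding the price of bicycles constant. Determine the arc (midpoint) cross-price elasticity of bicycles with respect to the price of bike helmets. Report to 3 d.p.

-7.139

ΔQ_A = 125 − 252 = -127; ΔP_B = 55.7 − 50.68 = 5.02.
Midpoints: Q̄_A = 188.5, P̄_B = 53.19.
ε = (ΔQ_A/Q̄_A)/(ΔP_B/P̄_B) = (-127/188.5)/(5.02/53.19) ≈ -7.139.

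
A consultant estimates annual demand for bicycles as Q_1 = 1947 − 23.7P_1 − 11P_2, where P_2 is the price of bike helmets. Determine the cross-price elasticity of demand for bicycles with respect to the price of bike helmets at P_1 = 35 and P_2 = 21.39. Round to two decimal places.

-0.27

At P_1 = 35 and P_2 = 21.39: Q_1 = 882.21.
∂Q_1/∂P_2 = -11.
ε = (∂Q_1/∂P_2)(P_2/Q_1) = -11 × (21.39/882.21) ≈ -0.27.
Since ε < 0, bicycles and bike helmets are complements.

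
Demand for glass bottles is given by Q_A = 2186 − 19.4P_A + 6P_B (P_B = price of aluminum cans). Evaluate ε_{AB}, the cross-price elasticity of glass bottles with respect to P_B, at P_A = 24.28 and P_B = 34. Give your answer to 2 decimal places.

At P_A = 24.28 and P_B = 34: Q_A = 1918.968.
∂Q_A/∂P_B = 6.
ε = (∂Q_A/∂P_B)(P_B/Q_A) = 6 × (34/1918.968) ≈ 0.11.
Since ε > 0, glass bottles and aluminum cans are substitutes.

0.11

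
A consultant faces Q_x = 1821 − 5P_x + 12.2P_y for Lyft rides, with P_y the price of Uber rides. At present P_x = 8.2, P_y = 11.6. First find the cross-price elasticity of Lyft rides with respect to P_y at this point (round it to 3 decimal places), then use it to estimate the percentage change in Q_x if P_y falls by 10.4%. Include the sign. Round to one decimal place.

-0.8%

At P_x = 8.2, P_y = 11.6: Q_x = 1921.52.
∂Q_x/∂P_y = 12.2.
ε = (∂Q_x/∂P_y)(P_y/Q_x) = 12.2000 × 11.6/1921.52 ≈ 0.074.
%ΔQ_x ≈ ε × %ΔP_y = 0.074 × (-10.4%) = -0.8%.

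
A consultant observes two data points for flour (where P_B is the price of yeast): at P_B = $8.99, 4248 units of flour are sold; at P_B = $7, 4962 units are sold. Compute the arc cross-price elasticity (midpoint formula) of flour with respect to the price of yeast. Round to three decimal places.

-0.623

ΔQ_A = 4962 − 4248 = 714; ΔP_B = 7 − 8.99 = -1.99.
Midpoints: Q̄_A = 4605.0, P̄_B = 8.00.
ε = (ΔQ_A/Q̄_A)/(ΔP_B/P̄_B) = (714/4605.0)/(-1.99/8.00) ≈ -0.623.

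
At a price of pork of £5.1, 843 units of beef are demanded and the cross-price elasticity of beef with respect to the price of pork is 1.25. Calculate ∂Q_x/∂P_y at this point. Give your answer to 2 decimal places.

206.62

ε = (∂Q_x/∂P_y)·(P_y/Q_x) ⇒ ∂Q_x/∂P_y = ε·Q_x/P_y = 1.25 × 843/5.1 ≈ 206.62.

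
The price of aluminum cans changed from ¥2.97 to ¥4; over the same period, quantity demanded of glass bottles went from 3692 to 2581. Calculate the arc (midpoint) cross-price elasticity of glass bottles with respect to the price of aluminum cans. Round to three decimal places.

-1.198

ΔQ_A = 2581 − 3692 = -1111; ΔP_B = 4 − 2.97 = 1.03.
Midpoints: Q̄_A = 3136.5, P̄_B = 3.49.
ε = (ΔQ_A/Q̄_A)/(ΔP_B/P̄_B) = (-1111/3136.5)/(1.03/3.49) ≈ -1.198.
ε < 0: glass bottles and aluminum cans are complements.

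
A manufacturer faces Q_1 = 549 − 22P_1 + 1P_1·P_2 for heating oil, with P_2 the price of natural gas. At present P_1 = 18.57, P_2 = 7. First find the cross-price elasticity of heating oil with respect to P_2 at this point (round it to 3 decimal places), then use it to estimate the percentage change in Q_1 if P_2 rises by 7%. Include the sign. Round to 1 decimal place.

At P_1 = 18.57, P_2 = 7: Q_1 = 270.45.
∂Q_1/∂P_2 = 1P_1 = 18.5700.
ε = (∂Q_1/∂P_2)(P_2/Q_1) = 18.5700 × 7/270.45 ≈ 0.481.
%ΔQ_1 ≈ ε × %ΔP_2 = 0.481 × (7%) = 3.4%.

3.4%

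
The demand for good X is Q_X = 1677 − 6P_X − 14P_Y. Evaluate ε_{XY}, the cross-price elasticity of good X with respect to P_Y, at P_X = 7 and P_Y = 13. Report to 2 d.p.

At P_X = 7 and P_Y = 13: Q_X = 1453.
∂Q_X/∂P_Y = -14.
ε = (∂Q_X/∂P_Y)(P_Y/Q_X) = -14 × (13/1453) ≈ -0.13.
Since ε < 0, good X and good Y are complements.

-0.13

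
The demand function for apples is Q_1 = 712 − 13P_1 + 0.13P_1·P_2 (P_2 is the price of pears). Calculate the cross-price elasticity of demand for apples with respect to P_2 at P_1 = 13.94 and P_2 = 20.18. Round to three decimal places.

At P_1 = 13.94 and P_2 = 20.18: Q_1 = 567.350.
∂Q_1/∂P_2 = 0.13P_1 = 0.13(13.94) = 1.8122.
ε = (∂Q_1/∂P_2)(P_2/Q_1) = 1.8122 × (20.18/567.350) ≈ 0.064.
ε > 0: substitutes.

0.064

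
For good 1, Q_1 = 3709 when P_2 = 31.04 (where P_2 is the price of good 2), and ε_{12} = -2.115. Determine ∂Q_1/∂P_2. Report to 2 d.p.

-252.72

ε = (∂Q_1/∂P_2)·(P_2/Q_1) ⇒ ∂Q_1/∂P_2 = ε·Q_1/P_2 = -2.115 × 3709/31.04 ≈ -252.72.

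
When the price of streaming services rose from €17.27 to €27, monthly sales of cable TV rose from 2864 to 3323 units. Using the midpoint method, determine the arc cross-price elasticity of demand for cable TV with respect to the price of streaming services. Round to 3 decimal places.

ΔQ_A = 3323 − 2864 = 459; ΔP_B = 27 − 17.27 = 9.73.
Midpoints: Q̄_A = 3093.5, P̄_B = 22.13.
ε = (ΔQ_A/Q̄_A)/(ΔP_B/P̄_B) = (459/3093.5)/(9.73/22.13) ≈ 0.338.
ε > 0: cable TV and streaming services are substitutes.

0.338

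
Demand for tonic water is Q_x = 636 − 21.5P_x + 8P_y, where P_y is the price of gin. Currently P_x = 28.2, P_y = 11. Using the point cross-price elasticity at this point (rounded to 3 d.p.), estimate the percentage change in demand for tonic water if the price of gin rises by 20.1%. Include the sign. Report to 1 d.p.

At P_x = 28.2, P_y = 11: Q_x = 117.7.
∂Q_x/∂P_y = 8.
ε = (∂Q_x/∂P_y)(P_y/Q_x) = 8.0000 × 11/117.7 ≈ 0.748.
%ΔQ_x ≈ ε × %ΔP_y = 0.748 × (20.1%) = 15.0%.

15.0%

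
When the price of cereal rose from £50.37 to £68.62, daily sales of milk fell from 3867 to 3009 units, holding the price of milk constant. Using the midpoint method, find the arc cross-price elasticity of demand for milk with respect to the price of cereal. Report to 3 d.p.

-0.814

ΔQ_A = 3009 − 3867 = -858; ΔP_B = 68.62 − 50.37 = 18.25.
Midpoints: Q̄_A = 3438.0, P̄_B = 59.50.
ε = (ΔQ_A/Q̄_A)/(ΔP_B/P̄_B) = (-858/3438.0)/(18.25/59.50) ≈ -0.814.
ε < 0: milk and cereal are complements.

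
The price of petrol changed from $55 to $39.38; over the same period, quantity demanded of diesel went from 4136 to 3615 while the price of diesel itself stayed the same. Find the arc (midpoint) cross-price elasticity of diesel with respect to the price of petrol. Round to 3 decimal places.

ΔQ_A = 3615 − 4136 = -521; ΔP_B = 39.38 − 55 = -15.62.
Midpoints: Q̄_A = 3875.5, P̄_B = 47.19.
ε = (ΔQ_A/Q̄_A)/(ΔP_B/P̄_B) = (-521/3875.5)/(-15.62/47.19) ≈ 0.406.
ε > 0: diesel and petrol are substitutes.

0.406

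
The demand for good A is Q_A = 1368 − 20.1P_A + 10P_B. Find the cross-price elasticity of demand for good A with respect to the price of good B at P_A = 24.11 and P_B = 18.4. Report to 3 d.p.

0.172

At P_A = 24.11 and P_B = 18.4: Q_A = 1067.389.
∂Q_A/∂P_B = 10.
ε = (∂Q_A/∂P_B)(P_B/Q_A) = 10 × (18.4/1067.389) ≈ 0.172.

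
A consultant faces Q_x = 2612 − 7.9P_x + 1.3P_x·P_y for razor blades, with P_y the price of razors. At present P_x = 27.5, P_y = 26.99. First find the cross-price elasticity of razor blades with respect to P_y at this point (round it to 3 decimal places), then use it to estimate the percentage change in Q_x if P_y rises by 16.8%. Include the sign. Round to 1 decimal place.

4.8%

At P_x = 27.5, P_y = 26.99: Q_x = 3359.642.
∂Q_x/∂P_y = 1.3P_x = 35.7500.
ε = (∂Q_x/∂P_y)(P_y/Q_x) = 35.7500 × 26.99/3359.642 ≈ 0.287.
%ΔQ_x ≈ ε × %ΔP_y = 0.287 × (16.8%) = 4.8%.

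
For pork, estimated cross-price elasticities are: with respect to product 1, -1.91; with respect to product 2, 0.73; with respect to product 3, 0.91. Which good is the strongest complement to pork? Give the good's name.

product 1

Complements have ε < 0. The most negative value is -1.91 (product 1).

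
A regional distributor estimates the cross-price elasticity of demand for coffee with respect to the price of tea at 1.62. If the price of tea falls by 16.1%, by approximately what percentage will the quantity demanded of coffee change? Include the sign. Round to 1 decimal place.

-26.1%

%ΔQ ≈ ε × %ΔP of tea = 1.62 × (-16.1%) = -26.1%.
Demand for coffee falls by about 26.1%.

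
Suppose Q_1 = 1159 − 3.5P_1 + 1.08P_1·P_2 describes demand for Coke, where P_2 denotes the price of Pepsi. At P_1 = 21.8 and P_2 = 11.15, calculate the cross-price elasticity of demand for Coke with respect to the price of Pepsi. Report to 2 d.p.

0.20

At P_1 = 21.8 and P_2 = 11.15: Q_1 = 1345.216.
∂Q_1/∂P_2 = 1.08P_1 = 1.08(21.8) = 23.5440.
ε = (∂Q_1/∂P_2)(P_2/Q_1) = 23.5440 × (11.15/1345.216) ≈ 0.20.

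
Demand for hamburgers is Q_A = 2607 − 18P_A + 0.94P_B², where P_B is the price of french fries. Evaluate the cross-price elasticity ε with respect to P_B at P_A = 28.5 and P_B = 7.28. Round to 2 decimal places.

0.05

At P_A = 28.5 and P_B = 7.28: Q_A = 2143.818.
∂Q_A/∂P_B = 1.88P_B = 1.88(7.28) = 13.6864.
ε = (∂Q_A/∂P_B)(P_B/Q_A) = 13.6864 × (7.28/2143.818) ≈ 0.05.
ε > 0: substitutes.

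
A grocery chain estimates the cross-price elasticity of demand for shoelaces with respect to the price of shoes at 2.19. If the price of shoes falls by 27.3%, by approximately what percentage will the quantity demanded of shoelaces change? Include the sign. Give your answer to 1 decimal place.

%ΔQ ≈ ε × %ΔP of shoes = 2.19 × (-27.3%) = -59.8%.
Demand for shoelaces falls by about 59.8%.

-59.8%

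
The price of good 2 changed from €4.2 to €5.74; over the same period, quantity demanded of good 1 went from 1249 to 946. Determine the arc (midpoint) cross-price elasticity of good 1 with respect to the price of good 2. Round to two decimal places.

-0.89

ΔQ_1 = 946 − 1249 = -303; ΔP_2 = 5.74 − 4.2 = 1.54.
Midpoints: Q̄_1 = 1097.5, P̄_2 = 4.97.
ε = (ΔQ_1/Q̄_1)/(ΔP_2/P̄_2) = (-303/1097.5)/(1.54/4.97) ≈ -0.89.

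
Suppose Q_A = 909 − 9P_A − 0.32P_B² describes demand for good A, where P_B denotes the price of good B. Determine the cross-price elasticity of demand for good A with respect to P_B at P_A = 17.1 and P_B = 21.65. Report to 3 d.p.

At P_A = 17.1 and P_B = 21.65: Q_A = 605.109.
∂Q_A/∂P_B = -0.64P_B = -0.64(21.65) = -13.8560.
ε = (∂Q_A/∂P_B)(P_B/Q_A) = -13.8560 × (21.65/605.109) ≈ -0.496.
ε < 0: complements.

-0.496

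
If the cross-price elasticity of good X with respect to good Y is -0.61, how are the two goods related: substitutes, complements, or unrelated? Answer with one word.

ε = -0.61 < 0, so a higher price of good Y lowers demand for good X: complements.

complements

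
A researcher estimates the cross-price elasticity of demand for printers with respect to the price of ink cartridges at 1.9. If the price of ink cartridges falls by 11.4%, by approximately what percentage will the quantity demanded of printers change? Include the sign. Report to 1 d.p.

%ΔQ ≈ ε × %ΔP of ink cartridges = 1.9 × (-11.4%) = -21.7%.

-21.7%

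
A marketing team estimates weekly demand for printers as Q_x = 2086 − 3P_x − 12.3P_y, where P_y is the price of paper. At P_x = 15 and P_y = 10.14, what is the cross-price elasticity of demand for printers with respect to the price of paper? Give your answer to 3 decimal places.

At P_x = 15 and P_y = 10.14: Q_x = 1916.278.
∂Q_x/∂P_y = -12.3.
ε = (∂Q_x/∂P_y)(P_y/Q_x) = -12.3 × (10.14/1916.278) ≈ -0.065.
Since ε < 0, printers and paper are complements.

-0.065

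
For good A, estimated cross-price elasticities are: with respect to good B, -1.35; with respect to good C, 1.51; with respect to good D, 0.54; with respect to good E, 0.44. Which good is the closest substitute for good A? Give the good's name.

Substitutes have ε > 0. Among the positive values, 1.51 (good C) is largest.

good C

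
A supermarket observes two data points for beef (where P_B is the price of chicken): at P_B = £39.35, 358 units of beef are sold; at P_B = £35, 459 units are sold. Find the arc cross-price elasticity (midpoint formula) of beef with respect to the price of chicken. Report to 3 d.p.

ΔQ_A = 459 − 358 = 101; ΔP_B = 35 − 39.35 = -4.35.
Midpoints: Q̄_A = 408.5, P̄_B = 37.17.
ε = (ΔQ_A/Q̄_A)/(ΔP_B/P̄_B) = (101/408.5)/(-4.35/37.17) ≈ -2.113.
ε < 0: beef and chicken are complements.

-2.113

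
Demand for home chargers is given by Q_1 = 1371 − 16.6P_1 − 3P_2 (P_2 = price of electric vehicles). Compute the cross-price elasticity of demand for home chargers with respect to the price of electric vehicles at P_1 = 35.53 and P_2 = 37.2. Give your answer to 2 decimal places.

At P_1 = 35.53 and P_2 = 37.2: Q_1 = 669.602.
∂Q_1/∂P_2 = -3.
ε = (∂Q_1/∂P_2)(P_2/Q_1) = -3 × (37.2/669.602) ≈ -0.17.

-0.17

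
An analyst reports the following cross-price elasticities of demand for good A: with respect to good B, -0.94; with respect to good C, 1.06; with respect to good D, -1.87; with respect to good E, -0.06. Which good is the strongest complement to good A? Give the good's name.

good D

Complements have ε < 0. The most negative value is -1.87 (good D).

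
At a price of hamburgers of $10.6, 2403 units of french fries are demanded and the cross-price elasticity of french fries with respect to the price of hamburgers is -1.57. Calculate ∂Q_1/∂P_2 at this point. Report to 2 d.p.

-355.92

ε = (∂Q_1/∂P_2)·(P_2/Q_1) ⇒ ∂Q_1/∂P_2 = ε·Q_1/P_2 = -1.57 × 2403/10.6 ≈ -355.92.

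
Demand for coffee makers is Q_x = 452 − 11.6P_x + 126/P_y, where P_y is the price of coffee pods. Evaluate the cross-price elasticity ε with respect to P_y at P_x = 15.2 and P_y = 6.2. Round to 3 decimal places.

-0.069

At P_x = 15.2 and P_y = 6.2: Q_x = 296.003.
∂Q_x/∂P_y = −126/P_y² = -3.2778.
ε = (∂Q_x/∂P_y)(P_y/Q_x) = -3.2778 × (6.2/296.003) ≈ -0.069.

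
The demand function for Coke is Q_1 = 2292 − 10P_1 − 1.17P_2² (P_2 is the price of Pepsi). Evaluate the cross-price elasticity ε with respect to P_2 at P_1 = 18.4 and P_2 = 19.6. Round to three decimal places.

-0.542

At P_1 = 18.4 and P_2 = 19.6: Q_1 = 1658.533.
∂Q_1/∂P_2 = -2.34P_2 = -2.34(19.6) = -45.8640.
ε = (∂Q_1/∂P_2)(P_2/Q_1) = -45.8640 × (19.6/1658.533) ≈ -0.542.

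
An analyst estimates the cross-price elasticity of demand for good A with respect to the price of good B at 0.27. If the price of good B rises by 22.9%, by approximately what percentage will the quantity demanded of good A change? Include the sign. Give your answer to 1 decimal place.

%ΔQ ≈ ε × %ΔP of good B = 0.27 × (22.9%) = 6.2%.

6.2%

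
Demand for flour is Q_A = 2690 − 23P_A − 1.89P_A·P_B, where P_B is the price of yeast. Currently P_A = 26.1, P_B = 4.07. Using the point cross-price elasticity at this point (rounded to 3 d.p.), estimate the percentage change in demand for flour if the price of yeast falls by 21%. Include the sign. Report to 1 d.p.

At P_A = 26.1, P_B = 4.07: Q_A = 1888.931.
∂Q_A/∂P_B = -1.89P_A = -49.3290.
ε = (∂Q_A/∂P_B)(P_B/Q_A) = -49.3290 × 4.07/1888.931 ≈ -0.106.
%ΔQ_A ≈ ε × %ΔP_B = -0.106 × (-21%) = 2.2%.

2.2%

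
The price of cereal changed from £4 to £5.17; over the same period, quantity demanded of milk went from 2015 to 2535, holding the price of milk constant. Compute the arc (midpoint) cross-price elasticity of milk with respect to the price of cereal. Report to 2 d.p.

0.90

ΔQ_A = 2535 − 2015 = 520; ΔP_B = 5.17 − 4 = 1.17.
Midpoints: Q̄_A = 2275.0, P̄_B = 4.58.
ε = (ΔQ_A/Q̄_A)/(ΔP_B/P̄_B) = (520/2275.0)/(1.17/4.58) ≈ 0.90.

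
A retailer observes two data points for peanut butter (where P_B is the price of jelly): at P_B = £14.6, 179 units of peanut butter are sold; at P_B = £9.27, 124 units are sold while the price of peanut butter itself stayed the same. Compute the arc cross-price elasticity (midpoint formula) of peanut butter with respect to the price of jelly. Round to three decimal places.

ΔQ_A = 124 − 179 = -55; ΔP_B = 9.27 − 14.6 = -5.33.
Midpoints: Q̄_A = 151.5, P̄_B = 11.93.
ε = (ΔQ_A/Q̄_A)/(ΔP_B/P̄_B) = (-55/151.5)/(-5.33/11.93) ≈ 0.813.
ε > 0: peanut butter and jelly are substitutes.

0.813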